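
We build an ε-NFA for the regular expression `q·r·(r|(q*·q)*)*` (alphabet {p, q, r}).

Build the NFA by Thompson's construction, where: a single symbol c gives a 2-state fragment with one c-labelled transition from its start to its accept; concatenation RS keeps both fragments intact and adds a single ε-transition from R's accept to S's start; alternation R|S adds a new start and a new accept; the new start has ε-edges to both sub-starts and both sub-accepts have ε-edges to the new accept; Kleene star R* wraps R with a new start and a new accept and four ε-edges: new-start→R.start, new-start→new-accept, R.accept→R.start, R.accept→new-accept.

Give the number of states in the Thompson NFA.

18

Building bottom-up:
Each of the 5 symbol leaves contributes a 2-state fragment.
  q* = 4 states
  q*·q = 6 states
  (q*·q)* = 8 states
  r|(q*·q)* = 12 states
  (r|(q*·q)*)* = 14 states
  q·r·(r|(q*·q)*)* = 18 states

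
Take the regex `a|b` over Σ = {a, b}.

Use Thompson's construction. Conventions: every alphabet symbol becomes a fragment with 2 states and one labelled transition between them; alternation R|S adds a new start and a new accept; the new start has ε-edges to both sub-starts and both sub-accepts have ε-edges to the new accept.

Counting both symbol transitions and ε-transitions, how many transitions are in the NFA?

6

Per subexpression:
Each of the 2 symbol leaves contributes 1 transition (1 symbol, 0 ε).
  a|b = 6 transitions (2 symbol, 4 ε)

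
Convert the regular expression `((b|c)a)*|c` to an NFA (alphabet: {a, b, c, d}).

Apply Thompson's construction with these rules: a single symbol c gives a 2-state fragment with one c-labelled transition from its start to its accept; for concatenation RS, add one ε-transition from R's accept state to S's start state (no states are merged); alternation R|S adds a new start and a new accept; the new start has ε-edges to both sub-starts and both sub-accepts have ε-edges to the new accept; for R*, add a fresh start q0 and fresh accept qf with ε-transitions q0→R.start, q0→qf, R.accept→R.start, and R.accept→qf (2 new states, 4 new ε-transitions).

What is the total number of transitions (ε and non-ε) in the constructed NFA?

17

Building bottom-up:
Each of the 4 symbol leaves contributes 1 transition (1 symbol, 0 ε).
  b|c → 6 transitions (2 symbol, 4 ε)
  (b|c)a → 8 transitions (3 symbol, 5 ε)
  ((b|c)a)* → 12 transitions (3 symbol, 9 ε)
  ((b|c)a)*|c → 17 transitions (4 symbol, 13 ε)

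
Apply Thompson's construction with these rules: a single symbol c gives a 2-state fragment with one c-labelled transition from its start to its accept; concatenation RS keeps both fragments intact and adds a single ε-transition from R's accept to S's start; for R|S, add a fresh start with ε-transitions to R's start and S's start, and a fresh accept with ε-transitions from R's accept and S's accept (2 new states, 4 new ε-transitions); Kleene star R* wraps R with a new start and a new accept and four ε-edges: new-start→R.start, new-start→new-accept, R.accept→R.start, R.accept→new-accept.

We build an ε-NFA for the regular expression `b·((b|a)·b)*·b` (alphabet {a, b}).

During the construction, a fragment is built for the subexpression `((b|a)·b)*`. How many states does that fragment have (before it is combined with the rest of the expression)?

10

Fragment for `((b|a)·b)*`:
Each of the 3 symbol leaves contributes a 2-state fragment.
  b|a = 6 states
  (b|a)·b = 8 states
  ((b|a)·b)* = 10 states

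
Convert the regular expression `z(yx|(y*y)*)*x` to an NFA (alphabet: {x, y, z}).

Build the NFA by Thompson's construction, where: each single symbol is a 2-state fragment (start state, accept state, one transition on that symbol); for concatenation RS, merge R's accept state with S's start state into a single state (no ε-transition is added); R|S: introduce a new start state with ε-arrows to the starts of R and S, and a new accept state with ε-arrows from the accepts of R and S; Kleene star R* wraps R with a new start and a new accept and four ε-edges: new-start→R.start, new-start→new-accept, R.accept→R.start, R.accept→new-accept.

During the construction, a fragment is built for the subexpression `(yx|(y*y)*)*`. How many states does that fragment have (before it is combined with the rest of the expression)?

14

Fragment for `(yx|(y*y)*)*`:
Each of the 4 symbol leaves contributes a 2-state fragment.
  yx — 3 states
  y* — 4 states
  y*y — 5 states
  (y*y)* — 7 states
  yx|(y*y)* — 12 states
  (yx|(y*y)*)* — 14 states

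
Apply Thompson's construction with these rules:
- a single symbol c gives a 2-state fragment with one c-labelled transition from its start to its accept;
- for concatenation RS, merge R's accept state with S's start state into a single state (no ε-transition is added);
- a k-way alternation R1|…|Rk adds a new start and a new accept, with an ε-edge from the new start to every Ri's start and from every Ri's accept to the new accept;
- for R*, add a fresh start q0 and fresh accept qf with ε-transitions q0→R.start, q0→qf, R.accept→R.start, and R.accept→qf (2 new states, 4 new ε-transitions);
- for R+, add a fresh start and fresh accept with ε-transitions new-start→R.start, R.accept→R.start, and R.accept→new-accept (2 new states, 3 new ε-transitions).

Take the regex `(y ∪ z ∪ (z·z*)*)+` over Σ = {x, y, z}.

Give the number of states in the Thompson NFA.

15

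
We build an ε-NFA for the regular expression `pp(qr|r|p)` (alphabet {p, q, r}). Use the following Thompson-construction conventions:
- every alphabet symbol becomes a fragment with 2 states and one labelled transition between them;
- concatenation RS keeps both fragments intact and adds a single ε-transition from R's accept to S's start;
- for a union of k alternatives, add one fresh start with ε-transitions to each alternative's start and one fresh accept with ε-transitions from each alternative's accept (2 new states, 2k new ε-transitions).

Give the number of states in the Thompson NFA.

14

Recursing over subexpressions:
Each of the 6 symbol leaves contributes a 2-state fragment.
  qr — 4 states
  qr|r|p — 10 states
  pp(qr|r|p) — 14 states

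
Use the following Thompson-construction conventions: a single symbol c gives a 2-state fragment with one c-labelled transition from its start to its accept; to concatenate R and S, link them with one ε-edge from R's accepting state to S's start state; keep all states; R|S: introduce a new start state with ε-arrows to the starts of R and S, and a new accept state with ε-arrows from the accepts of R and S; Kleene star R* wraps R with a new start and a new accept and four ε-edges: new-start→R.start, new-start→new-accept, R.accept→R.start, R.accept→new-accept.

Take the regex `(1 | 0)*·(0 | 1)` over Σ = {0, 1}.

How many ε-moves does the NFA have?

13

By structural recursion:
Each of the 4 symbol leaves contributes 0 ε-transitions.
  1 | 0 — 4 ε-transitions
  (1 | 0)* — 8 ε-transitions
  0 | 1 — 4 ε-transitions
  (1 | 0)*·(0 | 1) — 13 ε-transitions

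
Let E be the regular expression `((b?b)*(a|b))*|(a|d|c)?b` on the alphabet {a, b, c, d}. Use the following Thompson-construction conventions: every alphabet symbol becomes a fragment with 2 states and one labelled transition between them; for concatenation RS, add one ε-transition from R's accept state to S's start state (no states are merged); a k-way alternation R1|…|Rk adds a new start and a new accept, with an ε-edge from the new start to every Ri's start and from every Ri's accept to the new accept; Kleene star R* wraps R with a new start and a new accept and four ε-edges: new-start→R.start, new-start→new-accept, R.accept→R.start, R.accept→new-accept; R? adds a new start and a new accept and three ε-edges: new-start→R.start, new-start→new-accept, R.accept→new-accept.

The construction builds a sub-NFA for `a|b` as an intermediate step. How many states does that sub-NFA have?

Fragment for `a|b`:
Each of the 2 symbol leaves contributes a 2-state fragment.
  a|b : 6 states

6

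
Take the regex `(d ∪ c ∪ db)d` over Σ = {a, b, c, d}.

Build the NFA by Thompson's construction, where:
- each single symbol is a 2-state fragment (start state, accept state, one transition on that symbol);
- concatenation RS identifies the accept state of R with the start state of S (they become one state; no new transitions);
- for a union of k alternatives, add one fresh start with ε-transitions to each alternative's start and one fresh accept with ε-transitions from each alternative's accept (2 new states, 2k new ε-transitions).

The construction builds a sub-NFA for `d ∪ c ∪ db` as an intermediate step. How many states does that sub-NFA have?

9

Fragment for `d ∪ c ∪ db`:
Each of the 4 symbol leaves contributes a 2-state fragment.
  db : 3 states
  d ∪ c ∪ db : 9 states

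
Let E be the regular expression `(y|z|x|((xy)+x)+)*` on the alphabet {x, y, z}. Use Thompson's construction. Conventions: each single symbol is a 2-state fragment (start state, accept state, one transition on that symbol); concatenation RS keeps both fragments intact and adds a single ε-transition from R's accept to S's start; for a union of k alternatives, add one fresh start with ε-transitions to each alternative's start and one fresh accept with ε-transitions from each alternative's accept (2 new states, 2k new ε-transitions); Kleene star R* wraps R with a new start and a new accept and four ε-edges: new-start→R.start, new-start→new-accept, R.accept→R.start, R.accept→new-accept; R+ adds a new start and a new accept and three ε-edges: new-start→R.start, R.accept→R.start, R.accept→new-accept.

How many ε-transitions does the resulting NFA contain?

20

Recursing over subexpressions:
Each of the 6 symbol leaves contributes 0 ε-transitions.
  xy : 1 ε-transition
  (xy)+ : 4 ε-transitions
  (xy)+x : 5 ε-transitions
  ((xy)+x)+ : 8 ε-transitions
  y|z|x|((xy)+x)+ : 16 ε-transitions
  (y|z|x|((xy)+x)+)* : 20 ε-transitions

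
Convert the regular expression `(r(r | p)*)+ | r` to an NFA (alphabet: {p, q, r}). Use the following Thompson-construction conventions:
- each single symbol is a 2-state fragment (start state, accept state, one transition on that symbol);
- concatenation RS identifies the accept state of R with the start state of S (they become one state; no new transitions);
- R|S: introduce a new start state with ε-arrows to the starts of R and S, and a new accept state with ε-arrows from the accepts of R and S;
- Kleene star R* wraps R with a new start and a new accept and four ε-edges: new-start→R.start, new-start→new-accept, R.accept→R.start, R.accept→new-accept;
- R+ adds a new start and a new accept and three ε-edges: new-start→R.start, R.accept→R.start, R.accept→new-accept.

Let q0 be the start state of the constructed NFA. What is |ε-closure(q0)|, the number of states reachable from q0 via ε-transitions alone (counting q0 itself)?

4

Compute the ε-closure size of each fragment's start state recursively; a symbol fragment's start has no outgoing ε-edge, so its closure is just itself (size 1).
  r | p — |ε-closure| = 1 + 1 + 1 = 3 (the new accept is not ε-reachable since no branch accepts ε)
  (r | p)* — new start has ε-edges to the inner start and to the new accept, so |ε-closure| = 2 + 3 = 5
  r(r | p)* — |ε-closure| equals the left operand's closure size = 1 (its accept is not ε-reachable, so the closure stops there)
  (r(r | p)*)+ — |ε-closure| = 1 + 1 = 2 (the body doesn't accept ε, so the new accept is not reached)
  (r(r | p)*)+ | r — |ε-closure| = 1 + 2 + 1 = 4 (the new accept is not ε-reachable since no branch accepts ε)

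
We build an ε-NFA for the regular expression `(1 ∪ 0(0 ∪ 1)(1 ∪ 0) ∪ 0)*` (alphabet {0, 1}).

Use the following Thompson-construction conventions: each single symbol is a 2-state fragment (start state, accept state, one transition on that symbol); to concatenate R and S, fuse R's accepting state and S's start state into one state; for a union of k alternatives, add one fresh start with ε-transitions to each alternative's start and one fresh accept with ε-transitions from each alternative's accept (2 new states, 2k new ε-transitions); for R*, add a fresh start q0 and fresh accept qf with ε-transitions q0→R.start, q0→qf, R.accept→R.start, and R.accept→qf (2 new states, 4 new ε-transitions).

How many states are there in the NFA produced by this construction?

Bottom-up over the parse tree:
Each of the 7 symbol leaves contributes a 2-state fragment.
  0 ∪ 1 → 6 states
  1 ∪ 0 → 6 states
  0(0 ∪ 1)(1 ∪ 0) → 12 states
  1 ∪ 0(0 ∪ 1)(1 ∪ 0) ∪ 0 → 18 states
  (1 ∪ 0(0 ∪ 1)(1 ∪ 0) ∪ 0)* → 20 states

20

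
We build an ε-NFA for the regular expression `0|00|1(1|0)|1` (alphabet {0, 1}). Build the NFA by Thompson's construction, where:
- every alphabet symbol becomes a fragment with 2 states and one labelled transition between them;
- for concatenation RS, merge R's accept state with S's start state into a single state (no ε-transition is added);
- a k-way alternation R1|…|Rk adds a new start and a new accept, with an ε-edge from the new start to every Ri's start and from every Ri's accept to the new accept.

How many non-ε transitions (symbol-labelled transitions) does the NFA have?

By structural recursion:
Each of the 7 symbol leaves contributes exactly 1 symbol transition.
  00 : 2 symbol transitions
  1|0 : 2 symbol transitions
  1(1|0) : 3 symbol transitions
  0|00|1(1|0)|1 : 7 symbol transitions

7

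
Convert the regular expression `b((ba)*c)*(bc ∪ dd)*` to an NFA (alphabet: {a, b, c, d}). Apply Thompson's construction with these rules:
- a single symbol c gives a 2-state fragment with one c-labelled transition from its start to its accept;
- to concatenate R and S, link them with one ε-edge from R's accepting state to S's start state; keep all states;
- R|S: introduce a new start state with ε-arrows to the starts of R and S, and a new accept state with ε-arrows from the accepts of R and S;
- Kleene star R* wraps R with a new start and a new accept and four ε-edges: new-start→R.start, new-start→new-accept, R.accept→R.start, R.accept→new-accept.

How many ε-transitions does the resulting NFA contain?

22

By structural recursion:
Each of the 8 symbol leaves contributes 0 ε-transitions.
  ba — 1 ε-transition
  (ba)* — 5 ε-transitions
  (ba)*c — 6 ε-transitions
  ((ba)*c)* — 10 ε-transitions
  bc — 1 ε-transition
  dd — 1 ε-transition
  bc ∪ dd — 6 ε-transitions
  (bc ∪ dd)* — 10 ε-transitions
  b((ba)*c)*(bc ∪ dd)* — 22 ε-transitions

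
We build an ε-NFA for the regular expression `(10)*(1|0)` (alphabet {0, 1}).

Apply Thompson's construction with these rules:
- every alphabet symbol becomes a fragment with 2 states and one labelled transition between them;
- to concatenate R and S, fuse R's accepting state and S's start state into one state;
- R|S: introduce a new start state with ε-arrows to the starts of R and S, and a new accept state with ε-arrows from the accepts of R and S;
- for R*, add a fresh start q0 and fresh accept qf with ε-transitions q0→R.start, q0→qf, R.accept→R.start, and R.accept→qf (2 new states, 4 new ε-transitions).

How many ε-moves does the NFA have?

8

By structural recursion:
Each of the 4 symbol leaves contributes 0 ε-transitions.
  10 = 0 ε-transitions
  (10)* = 4 ε-transitions
  1|0 = 4 ε-transitions
  (10)*(1|0) = 8 ε-transitions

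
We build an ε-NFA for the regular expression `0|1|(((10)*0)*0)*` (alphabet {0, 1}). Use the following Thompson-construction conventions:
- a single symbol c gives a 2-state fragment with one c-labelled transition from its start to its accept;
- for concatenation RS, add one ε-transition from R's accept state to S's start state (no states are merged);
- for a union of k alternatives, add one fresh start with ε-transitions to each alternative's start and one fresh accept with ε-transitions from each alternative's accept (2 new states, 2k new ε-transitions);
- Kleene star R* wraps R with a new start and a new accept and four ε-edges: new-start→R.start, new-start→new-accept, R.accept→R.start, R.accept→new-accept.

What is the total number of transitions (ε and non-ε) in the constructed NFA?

27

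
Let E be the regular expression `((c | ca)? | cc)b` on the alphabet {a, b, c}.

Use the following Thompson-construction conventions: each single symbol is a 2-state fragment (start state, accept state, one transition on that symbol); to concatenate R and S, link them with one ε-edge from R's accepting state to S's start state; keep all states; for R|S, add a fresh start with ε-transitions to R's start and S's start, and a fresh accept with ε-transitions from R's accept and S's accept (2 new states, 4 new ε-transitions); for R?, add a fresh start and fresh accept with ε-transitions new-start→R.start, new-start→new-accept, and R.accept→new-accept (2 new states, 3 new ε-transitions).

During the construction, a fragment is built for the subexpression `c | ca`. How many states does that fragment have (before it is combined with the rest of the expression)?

Fragment for `c | ca`:
Each of the 3 symbol leaves contributes a 2-state fragment.
  ca : 4 states
  c | ca : 8 states

8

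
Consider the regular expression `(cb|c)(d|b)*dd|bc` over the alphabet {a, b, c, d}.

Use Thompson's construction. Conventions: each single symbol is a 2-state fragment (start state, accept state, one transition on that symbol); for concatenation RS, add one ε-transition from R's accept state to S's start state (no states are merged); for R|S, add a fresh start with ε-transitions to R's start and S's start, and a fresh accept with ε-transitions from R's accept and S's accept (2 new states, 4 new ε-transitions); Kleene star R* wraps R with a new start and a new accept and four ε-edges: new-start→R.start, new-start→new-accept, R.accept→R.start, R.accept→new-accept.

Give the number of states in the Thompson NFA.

26

By structural recursion:
Each of the 9 symbol leaves contributes a 2-state fragment.
  cb — 4 states
  cb|c — 8 states
  d|b — 6 states
  (d|b)* — 8 states
  (cb|c)(d|b)*dd — 20 states
  bc — 4 states
  (cb|c)(d|b)*dd|bc — 26 states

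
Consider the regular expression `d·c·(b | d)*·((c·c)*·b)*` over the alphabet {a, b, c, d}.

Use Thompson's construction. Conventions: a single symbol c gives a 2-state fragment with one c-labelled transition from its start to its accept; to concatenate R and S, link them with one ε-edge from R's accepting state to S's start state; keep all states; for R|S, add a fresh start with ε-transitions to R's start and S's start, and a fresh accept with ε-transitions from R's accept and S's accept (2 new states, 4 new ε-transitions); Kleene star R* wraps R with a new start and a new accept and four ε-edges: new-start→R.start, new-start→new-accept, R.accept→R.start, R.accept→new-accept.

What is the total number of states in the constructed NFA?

22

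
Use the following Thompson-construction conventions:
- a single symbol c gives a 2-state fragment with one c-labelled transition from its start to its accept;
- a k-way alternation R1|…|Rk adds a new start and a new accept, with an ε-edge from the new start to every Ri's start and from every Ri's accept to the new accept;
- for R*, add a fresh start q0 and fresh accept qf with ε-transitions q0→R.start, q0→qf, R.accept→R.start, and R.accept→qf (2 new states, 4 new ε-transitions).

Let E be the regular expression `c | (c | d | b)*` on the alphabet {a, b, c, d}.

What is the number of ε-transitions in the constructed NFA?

Recursing over subexpressions:
Each of the 4 symbol leaves contributes 0 ε-transitions.
  c | d | b → 6 ε-transitions
  (c | d | b)* → 10 ε-transitions
  c | (c | d | b)* → 14 ε-transitions

14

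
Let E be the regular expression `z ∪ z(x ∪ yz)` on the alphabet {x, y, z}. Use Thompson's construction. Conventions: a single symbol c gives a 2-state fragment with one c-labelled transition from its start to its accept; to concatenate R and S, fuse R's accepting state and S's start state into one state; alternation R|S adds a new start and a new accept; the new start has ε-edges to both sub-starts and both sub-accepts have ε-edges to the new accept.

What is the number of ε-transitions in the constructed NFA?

Building bottom-up:
Each of the 5 symbol leaves contributes 0 ε-transitions.
  yz = 0 ε-transitions
  x ∪ yz = 4 ε-transitions
  z(x ∪ yz) = 4 ε-transitions
  z ∪ z(x ∪ yz) = 8 ε-transitions

8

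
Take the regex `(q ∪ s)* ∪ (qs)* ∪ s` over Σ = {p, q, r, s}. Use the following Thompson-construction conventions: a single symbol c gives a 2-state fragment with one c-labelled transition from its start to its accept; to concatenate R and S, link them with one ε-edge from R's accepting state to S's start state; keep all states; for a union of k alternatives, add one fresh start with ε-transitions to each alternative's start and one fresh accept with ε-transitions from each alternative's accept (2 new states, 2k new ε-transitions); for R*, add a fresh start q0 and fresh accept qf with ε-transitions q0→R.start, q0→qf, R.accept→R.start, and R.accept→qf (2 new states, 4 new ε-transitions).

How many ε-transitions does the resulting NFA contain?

19

Bottom-up over the parse tree:
Each of the 5 symbol leaves contributes 0 ε-transitions.
  q ∪ s = 4 ε-transitions
  (q ∪ s)* = 8 ε-transitions
  qs = 1 ε-transition
  (qs)* = 5 ε-transitions
  (q ∪ s)* ∪ (qs)* ∪ s = 19 ε-transitions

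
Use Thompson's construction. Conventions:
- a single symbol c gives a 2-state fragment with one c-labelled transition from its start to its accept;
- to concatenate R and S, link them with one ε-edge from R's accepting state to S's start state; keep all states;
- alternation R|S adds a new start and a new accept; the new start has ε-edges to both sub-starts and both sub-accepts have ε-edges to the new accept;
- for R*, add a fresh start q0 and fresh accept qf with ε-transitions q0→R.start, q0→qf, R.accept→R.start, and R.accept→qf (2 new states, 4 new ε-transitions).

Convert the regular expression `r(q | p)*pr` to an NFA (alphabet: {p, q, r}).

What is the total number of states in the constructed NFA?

14

Building bottom-up:
Each of the 5 symbol leaves contributes a 2-state fragment.
  q | p : 6 states
  (q | p)* : 8 states
  r(q | p)*pr : 14 states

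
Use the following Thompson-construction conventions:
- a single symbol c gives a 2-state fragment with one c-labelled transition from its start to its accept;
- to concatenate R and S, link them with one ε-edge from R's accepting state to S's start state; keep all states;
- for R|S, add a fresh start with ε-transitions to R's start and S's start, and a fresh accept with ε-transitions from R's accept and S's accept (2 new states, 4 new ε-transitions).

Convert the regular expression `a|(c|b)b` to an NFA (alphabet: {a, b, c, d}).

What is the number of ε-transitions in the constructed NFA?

9

Bottom-up over the parse tree:
Each of the 4 symbol leaves contributes 0 ε-transitions.
  c|b → 4 ε-transitions
  (c|b)b → 5 ε-transitions
  a|(c|b)b → 9 ε-transitions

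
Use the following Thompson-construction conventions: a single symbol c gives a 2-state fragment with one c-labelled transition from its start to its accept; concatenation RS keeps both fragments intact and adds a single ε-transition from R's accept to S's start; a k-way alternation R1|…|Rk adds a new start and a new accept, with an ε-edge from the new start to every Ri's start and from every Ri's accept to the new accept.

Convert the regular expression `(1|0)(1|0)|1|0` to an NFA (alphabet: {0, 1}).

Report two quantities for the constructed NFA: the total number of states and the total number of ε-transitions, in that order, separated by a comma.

18, 15

Per subexpression:
Each of the 6 symbol leaves contributes 2 states and 0 ε-transitions.
  1|0 → 6 states, 4 ε-transitions
  1|0 → 6 states, 4 ε-transitions
  (1|0)(1|0) → 12 states, 9 ε-transitions
  (1|0)(1|0)|1|0 → 18 states, 15 ε-transitions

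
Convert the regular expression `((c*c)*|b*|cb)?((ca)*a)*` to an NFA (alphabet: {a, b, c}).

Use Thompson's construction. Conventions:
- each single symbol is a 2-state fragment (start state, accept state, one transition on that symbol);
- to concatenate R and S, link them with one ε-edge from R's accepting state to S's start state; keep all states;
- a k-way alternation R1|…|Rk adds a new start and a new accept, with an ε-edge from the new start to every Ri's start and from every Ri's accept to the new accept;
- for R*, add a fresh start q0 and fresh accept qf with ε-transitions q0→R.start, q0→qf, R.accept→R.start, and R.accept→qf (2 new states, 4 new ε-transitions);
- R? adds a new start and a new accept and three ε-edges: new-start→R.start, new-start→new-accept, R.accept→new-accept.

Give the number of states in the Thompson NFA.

30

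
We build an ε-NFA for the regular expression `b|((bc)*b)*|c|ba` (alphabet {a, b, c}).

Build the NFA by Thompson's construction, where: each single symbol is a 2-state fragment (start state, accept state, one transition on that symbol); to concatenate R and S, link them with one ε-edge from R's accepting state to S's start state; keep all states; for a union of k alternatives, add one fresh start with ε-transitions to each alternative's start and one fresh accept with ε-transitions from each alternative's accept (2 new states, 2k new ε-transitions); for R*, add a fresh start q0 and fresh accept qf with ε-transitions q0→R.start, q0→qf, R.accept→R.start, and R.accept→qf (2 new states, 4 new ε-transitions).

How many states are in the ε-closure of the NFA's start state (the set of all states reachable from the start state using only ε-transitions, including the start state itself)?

Let C(F) = |ε-closure(F.start)| within fragment F, and note whether F accepts ε. Symbol fragments have C = 1 and do not accept ε. Then:
  bc — same as the first factor's closure: C = 1
  (bc)* — C = 1 (new start) + 1 (body) + 1 (new accept) = 3
  (bc)*b — C = 3 + 1 = 4 (closure spills across the concat boundary because the left factor accepts ε)
  ((bc)*b)* — new start has ε-edges to the inner start and to the new accept, so C = 2 + 4 = 6
  ba — C equals the left operand's closure size = 1 (its accept is not ε-reachable, so the closure stops there)
  b|((bc)*b)*|c|ba — C = 1 (new start) + (1 + 6 + 1 + 1) + 1 (new accept, since some branch ε-reaches its own accept) = 11

11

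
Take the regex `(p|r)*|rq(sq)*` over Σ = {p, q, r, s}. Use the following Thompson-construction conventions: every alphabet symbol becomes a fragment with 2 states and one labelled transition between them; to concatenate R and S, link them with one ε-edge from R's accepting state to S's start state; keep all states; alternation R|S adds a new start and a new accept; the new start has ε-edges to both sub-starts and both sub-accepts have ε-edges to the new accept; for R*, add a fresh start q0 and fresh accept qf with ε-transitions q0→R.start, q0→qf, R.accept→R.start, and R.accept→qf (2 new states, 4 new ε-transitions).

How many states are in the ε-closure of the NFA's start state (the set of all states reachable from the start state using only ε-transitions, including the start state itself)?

8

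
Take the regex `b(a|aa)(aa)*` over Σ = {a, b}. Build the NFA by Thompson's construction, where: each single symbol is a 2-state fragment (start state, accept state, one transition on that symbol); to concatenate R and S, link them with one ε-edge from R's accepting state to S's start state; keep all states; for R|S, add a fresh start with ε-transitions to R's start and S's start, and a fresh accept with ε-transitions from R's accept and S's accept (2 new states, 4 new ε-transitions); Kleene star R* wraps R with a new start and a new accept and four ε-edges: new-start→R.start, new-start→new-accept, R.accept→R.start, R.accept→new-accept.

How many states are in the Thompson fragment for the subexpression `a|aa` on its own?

8

Fragment for `a|aa`:
Each of the 3 symbol leaves contributes a 2-state fragment.
  aa → 4 states
  a|aa → 8 states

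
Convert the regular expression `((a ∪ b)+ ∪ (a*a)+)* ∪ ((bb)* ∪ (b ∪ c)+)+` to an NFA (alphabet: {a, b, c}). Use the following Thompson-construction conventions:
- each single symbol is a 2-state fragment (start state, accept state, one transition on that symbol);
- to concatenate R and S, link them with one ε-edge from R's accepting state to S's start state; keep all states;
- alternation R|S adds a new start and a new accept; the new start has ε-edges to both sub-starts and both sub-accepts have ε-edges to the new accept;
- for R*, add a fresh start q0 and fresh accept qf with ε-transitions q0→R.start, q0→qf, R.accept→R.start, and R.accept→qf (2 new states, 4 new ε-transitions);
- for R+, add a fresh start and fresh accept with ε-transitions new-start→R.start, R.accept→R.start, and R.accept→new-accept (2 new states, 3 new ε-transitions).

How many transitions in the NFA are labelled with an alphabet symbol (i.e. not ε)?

Per subexpression:
Each of the 8 symbol leaves contributes exactly 1 symbol transition.
  a ∪ b : 2 symbol transitions
  (a ∪ b)+ : 2 symbol transitions
  a* : 1 symbol transition
  a*a : 2 symbol transitions
  (a*a)+ : 2 symbol transitions
  (a ∪ b)+ ∪ (a*a)+ : 4 symbol transitions
  ((a ∪ b)+ ∪ (a*a)+)* : 4 symbol transitions
  bb : 2 symbol transitions
  (bb)* : 2 symbol transitions
  b ∪ c : 2 symbol transitions
  (b ∪ c)+ : 2 symbol transitions
  (bb)* ∪ (b ∪ c)+ : 4 symbol transitions
  ((bb)* ∪ (b ∪ c)+)+ : 4 symbol transitions
  ((a ∪ b)+ ∪ (a*a)+)* ∪ ((bb)* ∪ (b ∪ c)+)+ : 8 symbol transitions

8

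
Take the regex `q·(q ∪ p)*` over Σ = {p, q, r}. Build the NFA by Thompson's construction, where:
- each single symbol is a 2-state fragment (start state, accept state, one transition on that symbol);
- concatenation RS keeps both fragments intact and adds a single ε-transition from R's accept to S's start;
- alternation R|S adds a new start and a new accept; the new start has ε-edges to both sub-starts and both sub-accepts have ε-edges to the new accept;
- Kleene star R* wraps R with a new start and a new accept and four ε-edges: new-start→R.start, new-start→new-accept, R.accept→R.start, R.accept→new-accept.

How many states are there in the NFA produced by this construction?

Bottom-up over the parse tree:
Each of the 3 symbol leaves contributes a 2-state fragment.
  q ∪ p → 6 states
  (q ∪ p)* → 8 states
  q·(q ∪ p)* → 10 states

10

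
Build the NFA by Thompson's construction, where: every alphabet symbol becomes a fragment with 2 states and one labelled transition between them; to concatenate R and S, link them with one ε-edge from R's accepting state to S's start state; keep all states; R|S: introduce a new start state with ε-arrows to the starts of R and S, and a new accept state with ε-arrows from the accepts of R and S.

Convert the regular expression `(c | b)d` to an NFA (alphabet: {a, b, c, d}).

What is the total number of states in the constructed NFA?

8

Per subexpression:
Each of the 3 symbol leaves contributes a 2-state fragment.
  c | b = 6 states
  (c | b)d = 8 states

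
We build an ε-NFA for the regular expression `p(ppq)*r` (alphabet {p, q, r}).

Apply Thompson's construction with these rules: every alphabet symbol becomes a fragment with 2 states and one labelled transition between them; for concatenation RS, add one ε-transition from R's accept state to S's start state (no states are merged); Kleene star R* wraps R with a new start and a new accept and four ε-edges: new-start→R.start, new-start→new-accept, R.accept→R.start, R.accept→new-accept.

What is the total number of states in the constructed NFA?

Bottom-up over the parse tree:
Each of the 5 symbol leaves contributes a 2-state fragment.
  ppq = 6 states
  (ppq)* = 8 states
  p(ppq)*r = 12 states

12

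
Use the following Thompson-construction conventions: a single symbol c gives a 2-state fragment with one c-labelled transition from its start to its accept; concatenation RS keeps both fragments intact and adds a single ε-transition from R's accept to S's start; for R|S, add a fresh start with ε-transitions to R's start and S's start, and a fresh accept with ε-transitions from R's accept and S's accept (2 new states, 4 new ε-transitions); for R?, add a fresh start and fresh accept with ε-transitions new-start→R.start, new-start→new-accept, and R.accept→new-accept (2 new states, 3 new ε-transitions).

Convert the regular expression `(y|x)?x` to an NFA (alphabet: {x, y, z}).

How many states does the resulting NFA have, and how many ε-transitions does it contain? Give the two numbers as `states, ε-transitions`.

10, 8

Bottom-up over the parse tree:
Each of the 3 symbol leaves contributes 2 states and 0 ε-transitions.
  y|x : 6 states, 4 ε-transitions
  (y|x)? : 8 states, 7 ε-transitions
  (y|x)?x : 10 states, 8 ε-transitions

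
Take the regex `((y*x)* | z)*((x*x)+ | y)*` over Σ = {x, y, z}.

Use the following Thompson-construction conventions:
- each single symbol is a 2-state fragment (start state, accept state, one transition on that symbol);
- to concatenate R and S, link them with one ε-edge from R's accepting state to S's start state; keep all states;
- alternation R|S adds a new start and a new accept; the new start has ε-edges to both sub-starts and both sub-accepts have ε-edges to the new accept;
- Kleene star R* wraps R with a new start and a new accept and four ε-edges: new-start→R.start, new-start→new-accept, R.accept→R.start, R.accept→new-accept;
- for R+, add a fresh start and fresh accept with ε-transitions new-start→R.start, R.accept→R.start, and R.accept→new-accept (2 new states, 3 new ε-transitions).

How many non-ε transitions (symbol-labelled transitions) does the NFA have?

6

By structural recursion:
Each of the 6 symbol leaves contributes exactly 1 symbol transition.
  y* → 1 symbol transition
  y*x → 2 symbol transitions
  (y*x)* → 2 symbol transitions
  (y*x)* | z → 3 symbol transitions
  ((y*x)* | z)* → 3 symbol transitions
  x* → 1 symbol transition
  x*x → 2 symbol transitions
  (x*x)+ → 2 symbol transitions
  (x*x)+ | y → 3 symbol transitions
  ((x*x)+ | y)* → 3 symbol transitions
  ((y*x)* | z)*((x*x)+ | y)* → 6 symbol transitions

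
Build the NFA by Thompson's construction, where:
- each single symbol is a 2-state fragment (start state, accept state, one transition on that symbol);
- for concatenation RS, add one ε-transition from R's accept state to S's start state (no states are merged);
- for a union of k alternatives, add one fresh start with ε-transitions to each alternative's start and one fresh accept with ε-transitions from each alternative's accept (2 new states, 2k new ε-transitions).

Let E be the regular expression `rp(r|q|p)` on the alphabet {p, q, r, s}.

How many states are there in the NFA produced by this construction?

Per subexpression:
Each of the 5 symbol leaves contributes a 2-state fragment.
  r|q|p — 8 states
  rp(r|q|p) — 12 states

12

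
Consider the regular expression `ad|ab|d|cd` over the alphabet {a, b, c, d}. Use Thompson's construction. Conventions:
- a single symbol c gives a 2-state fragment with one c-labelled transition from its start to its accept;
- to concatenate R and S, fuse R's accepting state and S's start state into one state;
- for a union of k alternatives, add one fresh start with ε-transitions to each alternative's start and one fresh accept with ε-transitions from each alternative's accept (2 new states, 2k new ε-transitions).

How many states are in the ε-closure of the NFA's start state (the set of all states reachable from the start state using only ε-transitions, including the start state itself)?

Let C(F) = |ε-closure(F.start)| within fragment F, and note whether F accepts ε. Symbol fragments have C = 1 and do not accept ε. Then:
  ad : |closure| equals the left operand's closure size = 1 (its accept is not ε-reachable, so the closure stops there)
  ab : same as the first factor's closure: |closure| = 1
  cd : |closure| equals the left operand's closure size = 1 (its accept is not ε-reachable, so the closure stops there)
  ad|ab|d|cd : |closure| = 1 + 1 + 1 + 1 + 1 = 5 (the new accept is not ε-reachable since no branch accepts ε)

5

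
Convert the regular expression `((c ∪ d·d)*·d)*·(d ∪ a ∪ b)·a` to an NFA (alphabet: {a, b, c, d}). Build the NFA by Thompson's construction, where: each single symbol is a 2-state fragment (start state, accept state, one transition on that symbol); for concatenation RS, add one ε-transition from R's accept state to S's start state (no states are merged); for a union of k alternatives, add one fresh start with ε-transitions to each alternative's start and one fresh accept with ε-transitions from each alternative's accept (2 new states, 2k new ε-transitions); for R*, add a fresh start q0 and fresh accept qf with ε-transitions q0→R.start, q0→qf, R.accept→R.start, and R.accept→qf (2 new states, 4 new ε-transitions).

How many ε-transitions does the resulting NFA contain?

22

Bottom-up over the parse tree:
Each of the 8 symbol leaves contributes 0 ε-transitions.
  d·d — 1 ε-transition
  c ∪ d·d — 5 ε-transitions
  (c ∪ d·d)* — 9 ε-transitions
  (c ∪ d·d)*·d — 10 ε-transitions
  ((c ∪ d·d)*·d)* — 14 ε-transitions
  d ∪ a ∪ b — 6 ε-transitions
  ((c ∪ d·d)*·d)*·(d ∪ a ∪ b)·a — 22 ε-transitions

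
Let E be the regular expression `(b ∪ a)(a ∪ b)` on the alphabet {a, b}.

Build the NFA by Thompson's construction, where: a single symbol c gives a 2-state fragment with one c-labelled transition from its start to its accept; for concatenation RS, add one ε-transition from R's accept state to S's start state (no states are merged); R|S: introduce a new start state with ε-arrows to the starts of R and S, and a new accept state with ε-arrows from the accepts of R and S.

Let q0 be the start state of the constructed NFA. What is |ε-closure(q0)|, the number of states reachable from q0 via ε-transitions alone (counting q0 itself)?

Work bottom-up. For each fragment F, track |ε-closure(F.start)| and whether F's accept lies in that closure (i.e. whether F accepts ε). A single-symbol fragment has closure size 1 and does not accept ε.
  b ∪ a : new start ε-reaches every alternative's start; none of them accept ε, so the new accept is not reached: |ε-closure| = 1 + 1 + 1 = 3
  a ∪ b : |ε-closure| = 1 + 1 + 1 = 3 (the new accept is not ε-reachable since no branch accepts ε)
  (b ∪ a)(a ∪ b) : |ε-closure| equals the left operand's closure size = 3 (its accept is not ε-reachable, so the closure stops there)

3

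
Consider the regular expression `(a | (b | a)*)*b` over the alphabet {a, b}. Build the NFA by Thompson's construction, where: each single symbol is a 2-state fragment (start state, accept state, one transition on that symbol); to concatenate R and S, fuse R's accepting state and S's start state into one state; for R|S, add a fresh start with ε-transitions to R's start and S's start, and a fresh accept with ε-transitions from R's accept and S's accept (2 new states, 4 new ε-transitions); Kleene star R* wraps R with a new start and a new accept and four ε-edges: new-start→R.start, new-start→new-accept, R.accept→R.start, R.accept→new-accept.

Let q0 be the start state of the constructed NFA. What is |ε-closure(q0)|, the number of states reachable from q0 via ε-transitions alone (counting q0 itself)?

Work bottom-up. For each fragment F, track |ε-closure(F.start)| and whether F's accept lies in that closure (i.e. whether F accepts ε). A single-symbol fragment has closure size 1 and does not accept ε.
  b | a → new start ε-reaches every alternative's start; none of them accept ε, so the new accept is not reached: C = 1 + 1 + 1 = 3
  (b | a)* → the star's fresh start ε-reaches both the body's start and the fresh accept: C = 2 + 3 = 5
  a | (b | a)* → new start ε-reaches every alternative's start; at least one alternative accepts ε, so the union's new accept is reached too: C = 1 + 1 + 5 + 1 = 8
  (a | (b | a)*)* → the star's fresh start ε-reaches both the body's start and the fresh accept: C = 2 + 8 = 10
  (a | (b | a)*)*b → the left operand accepts ε, so the closure extends into the next operand (the shared merged state is already counted); C = 10 + (1−1) = 10

10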